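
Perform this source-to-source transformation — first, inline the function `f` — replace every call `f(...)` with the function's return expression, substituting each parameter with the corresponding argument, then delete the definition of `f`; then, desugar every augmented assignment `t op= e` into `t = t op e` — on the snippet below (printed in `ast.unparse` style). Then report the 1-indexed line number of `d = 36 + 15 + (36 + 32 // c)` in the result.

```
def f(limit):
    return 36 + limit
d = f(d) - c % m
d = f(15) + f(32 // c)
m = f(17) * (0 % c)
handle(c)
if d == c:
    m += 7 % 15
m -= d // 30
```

Transformed code:
d = 36 + d - c % m
d = 36 + 15 + (36 + 32 // c)
m = (36 + 17) * (0 % c)
handle(c)
if d == c:
    m = m + 7 % 15
m = m - d // 30

2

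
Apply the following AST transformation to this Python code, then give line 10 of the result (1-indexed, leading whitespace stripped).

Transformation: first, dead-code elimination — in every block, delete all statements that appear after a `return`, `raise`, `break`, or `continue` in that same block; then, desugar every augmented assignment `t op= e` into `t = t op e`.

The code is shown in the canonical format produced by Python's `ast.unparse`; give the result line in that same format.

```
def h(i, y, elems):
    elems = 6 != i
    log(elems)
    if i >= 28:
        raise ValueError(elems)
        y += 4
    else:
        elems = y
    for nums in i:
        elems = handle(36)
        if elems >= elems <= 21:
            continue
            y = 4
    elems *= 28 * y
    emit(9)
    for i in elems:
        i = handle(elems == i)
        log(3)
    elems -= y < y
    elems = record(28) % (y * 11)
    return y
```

Transformed code:
def h(i, y, elems):
    elems = 6 != i
    log(elems)
    if i >= 28:
        raise ValueError(elems)
    else:
        elems = y
    for nums in i:
        elems = handle(36)
        if elems >= elems <= 21:
            continue
    elems = elems * (28 * y)
    emit(9)
    for i in elems:
        i = handle(elems == i)
        log(3)
    elems = elems - (y < y)
    elems = record(28) % (y * 11)
    return y

if elems >= elems <= 21:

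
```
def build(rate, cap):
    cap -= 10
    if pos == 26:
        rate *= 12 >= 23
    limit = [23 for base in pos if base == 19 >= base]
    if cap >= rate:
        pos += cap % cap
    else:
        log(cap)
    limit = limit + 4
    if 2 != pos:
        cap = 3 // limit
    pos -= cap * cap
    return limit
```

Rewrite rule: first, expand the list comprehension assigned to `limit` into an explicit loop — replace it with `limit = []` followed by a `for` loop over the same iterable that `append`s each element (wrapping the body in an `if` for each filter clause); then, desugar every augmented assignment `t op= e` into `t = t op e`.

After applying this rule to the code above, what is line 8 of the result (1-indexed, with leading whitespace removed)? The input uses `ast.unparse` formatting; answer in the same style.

Transformed code:
def build(rate, cap):
    cap = cap - 10
    if pos == 26:
        rate = rate * (12 >= 23)
    limit = []
    for base in pos:
        if base == 19 >= base:
            limit.append(23)
    if cap >= rate:
        pos = pos + cap % cap
    else:
        log(cap)
    limit = limit + 4
    if 2 != pos:
        cap = 3 // limit
    pos = pos - cap * cap
    return limit

limit.append(23)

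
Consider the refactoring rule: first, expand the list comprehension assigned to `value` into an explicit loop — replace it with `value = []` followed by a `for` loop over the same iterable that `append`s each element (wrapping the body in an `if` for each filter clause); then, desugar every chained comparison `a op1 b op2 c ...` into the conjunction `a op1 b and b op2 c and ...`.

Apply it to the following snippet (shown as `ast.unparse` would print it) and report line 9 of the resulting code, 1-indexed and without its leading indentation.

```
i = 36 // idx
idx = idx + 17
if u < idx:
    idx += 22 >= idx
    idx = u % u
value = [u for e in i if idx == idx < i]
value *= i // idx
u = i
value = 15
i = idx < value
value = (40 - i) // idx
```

value.append(u)

Transformed code:
i = 36 // idx
idx = idx + 17
if u < idx:
    idx += 22 >= idx
    idx = u % u
value = []
for e in i:
    if idx == idx and idx < i:
        value.append(u)
value *= i // idx
u = i
value = 15
i = idx < value
value = (40 - i) // idx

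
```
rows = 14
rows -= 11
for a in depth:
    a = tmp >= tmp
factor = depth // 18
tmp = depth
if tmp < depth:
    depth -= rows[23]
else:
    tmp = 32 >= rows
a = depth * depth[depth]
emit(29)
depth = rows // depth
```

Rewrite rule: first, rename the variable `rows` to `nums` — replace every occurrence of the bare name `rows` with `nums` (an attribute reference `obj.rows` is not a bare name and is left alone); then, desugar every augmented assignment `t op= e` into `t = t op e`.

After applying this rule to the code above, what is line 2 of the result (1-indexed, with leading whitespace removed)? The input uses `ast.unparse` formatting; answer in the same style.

nums = nums - 11

Transformed code:
nums = 14
nums = nums - 11
for a in depth:
    a = tmp >= tmp
factor = depth // 18
tmp = depth
if tmp < depth:
    depth = depth - nums[23]
else:
    tmp = 32 >= nums
a = depth * depth[depth]
emit(29)
depth = nums // depth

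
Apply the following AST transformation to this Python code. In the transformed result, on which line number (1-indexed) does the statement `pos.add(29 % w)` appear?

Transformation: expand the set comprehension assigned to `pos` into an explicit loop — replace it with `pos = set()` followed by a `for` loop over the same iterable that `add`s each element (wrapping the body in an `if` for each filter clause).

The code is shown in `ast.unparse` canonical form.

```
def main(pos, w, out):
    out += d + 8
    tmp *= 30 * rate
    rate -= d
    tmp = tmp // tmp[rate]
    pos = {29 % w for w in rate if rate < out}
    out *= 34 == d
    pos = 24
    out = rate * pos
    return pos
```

Transformed code:
def main(pos, w, out):
    out += d + 8
    tmp *= 30 * rate
    rate -= d
    tmp = tmp // tmp[rate]
    pos = set()
    for w in rate:
        if rate < out:
            pos.add(29 % w)
    out *= 34 == d
    pos = 24
    out = rate * pos
    return pos

9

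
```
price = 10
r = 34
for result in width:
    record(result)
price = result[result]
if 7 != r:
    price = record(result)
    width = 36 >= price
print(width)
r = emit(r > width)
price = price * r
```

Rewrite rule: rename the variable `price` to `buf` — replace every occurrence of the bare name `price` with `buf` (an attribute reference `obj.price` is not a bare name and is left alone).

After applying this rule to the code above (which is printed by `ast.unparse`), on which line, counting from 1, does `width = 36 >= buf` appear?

Transformed code:
buf = 10
r = 34
for result in width:
    record(result)
buf = result[result]
if 7 != r:
    buf = record(result)
    width = 36 >= buf
print(width)
r = emit(r > width)
buf = buf * r

8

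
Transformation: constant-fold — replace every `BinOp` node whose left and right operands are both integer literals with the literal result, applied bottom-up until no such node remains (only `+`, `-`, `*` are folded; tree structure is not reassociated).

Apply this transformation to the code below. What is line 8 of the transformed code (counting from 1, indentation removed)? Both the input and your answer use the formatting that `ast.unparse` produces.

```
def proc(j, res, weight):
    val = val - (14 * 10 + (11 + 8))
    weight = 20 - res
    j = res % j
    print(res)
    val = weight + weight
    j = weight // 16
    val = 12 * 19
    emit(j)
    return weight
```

Transformed code:
def proc(j, res, weight):
    val = val - 159
    weight = 20 - res
    j = res % j
    print(res)
    val = weight + weight
    j = weight // 16
    val = 228
    emit(j)
    return weight

val = 228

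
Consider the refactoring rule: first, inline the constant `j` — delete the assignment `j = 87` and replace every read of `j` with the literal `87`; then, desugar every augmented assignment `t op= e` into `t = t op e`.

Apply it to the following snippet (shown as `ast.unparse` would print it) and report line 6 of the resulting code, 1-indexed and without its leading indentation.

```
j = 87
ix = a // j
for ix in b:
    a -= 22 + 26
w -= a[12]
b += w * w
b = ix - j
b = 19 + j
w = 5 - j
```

Transformed code:
ix = a // 87
for ix in b:
    a = a - (22 + 26)
w = w - a[12]
b = b + w * w
b = ix - 87
b = 19 + 87
w = 5 - 87

b = ix - 87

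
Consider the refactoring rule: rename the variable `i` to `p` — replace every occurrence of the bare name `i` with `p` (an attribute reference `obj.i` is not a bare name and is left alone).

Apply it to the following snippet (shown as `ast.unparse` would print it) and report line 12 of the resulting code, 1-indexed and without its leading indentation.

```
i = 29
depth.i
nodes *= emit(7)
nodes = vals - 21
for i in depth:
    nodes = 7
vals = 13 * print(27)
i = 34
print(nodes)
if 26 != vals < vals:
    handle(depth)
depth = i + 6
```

depth = p + 6

Transformed code:
p = 29
depth.i
nodes *= emit(7)
nodes = vals - 21
for p in depth:
    nodes = 7
vals = 13 * print(27)
p = 34
print(nodes)
if 26 != vals < vals:
    handle(depth)
depth = p + 6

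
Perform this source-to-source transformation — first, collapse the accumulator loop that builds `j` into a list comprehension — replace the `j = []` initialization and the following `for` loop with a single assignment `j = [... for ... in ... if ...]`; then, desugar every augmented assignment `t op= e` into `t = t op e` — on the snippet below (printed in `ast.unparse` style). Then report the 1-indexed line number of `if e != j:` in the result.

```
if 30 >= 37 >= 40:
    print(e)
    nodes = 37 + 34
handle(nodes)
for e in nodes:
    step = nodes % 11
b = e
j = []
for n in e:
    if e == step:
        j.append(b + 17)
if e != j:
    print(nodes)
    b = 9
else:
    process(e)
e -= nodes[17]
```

9

Transformed code:
if 30 >= 37 >= 40:
    print(e)
    nodes = 37 + 34
handle(nodes)
for e in nodes:
    step = nodes % 11
b = e
j = [b + 17 for n in e if e == step]
if e != j:
    print(nodes)
    b = 9
else:
    process(e)
e = e - nodes[17]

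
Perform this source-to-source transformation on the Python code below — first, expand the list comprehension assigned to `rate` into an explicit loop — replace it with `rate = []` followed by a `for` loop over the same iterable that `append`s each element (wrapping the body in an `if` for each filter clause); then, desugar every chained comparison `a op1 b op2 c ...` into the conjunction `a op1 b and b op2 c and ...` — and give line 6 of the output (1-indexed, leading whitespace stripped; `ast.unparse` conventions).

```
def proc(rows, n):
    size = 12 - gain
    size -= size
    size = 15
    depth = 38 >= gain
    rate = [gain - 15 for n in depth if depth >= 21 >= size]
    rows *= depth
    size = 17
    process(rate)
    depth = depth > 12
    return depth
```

rate = []

Transformed code:
def proc(rows, n):
    size = 12 - gain
    size -= size
    size = 15
    depth = 38 >= gain
    rate = []
    for n in depth:
        if depth >= 21 and 21 >= size:
            rate.append(gain - 15)
    rows *= depth
    size = 17
    process(rate)
    depth = depth > 12
    return depth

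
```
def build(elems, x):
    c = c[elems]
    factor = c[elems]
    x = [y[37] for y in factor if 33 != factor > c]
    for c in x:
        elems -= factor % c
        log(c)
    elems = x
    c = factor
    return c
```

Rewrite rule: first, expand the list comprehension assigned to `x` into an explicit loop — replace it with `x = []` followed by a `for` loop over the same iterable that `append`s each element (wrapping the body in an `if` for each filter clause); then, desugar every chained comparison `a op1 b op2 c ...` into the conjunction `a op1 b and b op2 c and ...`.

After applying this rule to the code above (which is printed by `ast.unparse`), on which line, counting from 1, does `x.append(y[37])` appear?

Transformed code:
def build(elems, x):
    c = c[elems]
    factor = c[elems]
    x = []
    for y in factor:
        if 33 != factor and factor > c:
            x.append(y[37])
    for c in x:
        elems -= factor % c
        log(c)
    elems = x
    c = factor
    return c

7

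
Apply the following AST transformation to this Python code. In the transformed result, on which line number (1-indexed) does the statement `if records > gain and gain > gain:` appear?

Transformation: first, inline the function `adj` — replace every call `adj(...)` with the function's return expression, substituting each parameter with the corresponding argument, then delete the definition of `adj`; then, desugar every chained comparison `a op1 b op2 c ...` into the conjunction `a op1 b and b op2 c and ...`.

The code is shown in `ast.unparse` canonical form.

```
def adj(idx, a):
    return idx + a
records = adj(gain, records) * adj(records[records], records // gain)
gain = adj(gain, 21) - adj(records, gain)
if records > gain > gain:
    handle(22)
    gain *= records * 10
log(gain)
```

Transformed code:
records = (gain + records) * (records[records] + records // gain)
gain = gain + 21 - (records + gain)
if records > gain and gain > gain:
    handle(22)
    gain *= records * 10
log(gain)

3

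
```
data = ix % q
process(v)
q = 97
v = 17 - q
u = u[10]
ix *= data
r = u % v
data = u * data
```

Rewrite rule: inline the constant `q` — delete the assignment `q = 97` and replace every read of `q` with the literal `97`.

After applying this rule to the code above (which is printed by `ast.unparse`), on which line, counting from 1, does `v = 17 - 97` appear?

3

Transformed code:
data = ix % 97
process(v)
v = 17 - 97
u = u[10]
ix *= data
r = u % v
data = u * data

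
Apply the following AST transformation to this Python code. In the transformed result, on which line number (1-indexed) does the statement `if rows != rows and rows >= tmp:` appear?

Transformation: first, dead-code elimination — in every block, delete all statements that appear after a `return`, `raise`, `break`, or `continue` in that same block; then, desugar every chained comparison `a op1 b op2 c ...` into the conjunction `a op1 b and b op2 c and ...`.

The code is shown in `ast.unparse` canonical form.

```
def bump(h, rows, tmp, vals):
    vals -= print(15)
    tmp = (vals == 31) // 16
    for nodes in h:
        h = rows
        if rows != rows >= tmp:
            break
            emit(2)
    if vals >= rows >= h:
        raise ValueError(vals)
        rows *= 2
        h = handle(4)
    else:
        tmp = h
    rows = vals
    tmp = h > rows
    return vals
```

6

Transformed code:
def bump(h, rows, tmp, vals):
    vals -= print(15)
    tmp = (vals == 31) // 16
    for nodes in h:
        h = rows
        if rows != rows and rows >= tmp:
            break
    if vals >= rows and rows >= h:
        raise ValueError(vals)
    else:
        tmp = h
    rows = vals
    tmp = h > rows
    return vals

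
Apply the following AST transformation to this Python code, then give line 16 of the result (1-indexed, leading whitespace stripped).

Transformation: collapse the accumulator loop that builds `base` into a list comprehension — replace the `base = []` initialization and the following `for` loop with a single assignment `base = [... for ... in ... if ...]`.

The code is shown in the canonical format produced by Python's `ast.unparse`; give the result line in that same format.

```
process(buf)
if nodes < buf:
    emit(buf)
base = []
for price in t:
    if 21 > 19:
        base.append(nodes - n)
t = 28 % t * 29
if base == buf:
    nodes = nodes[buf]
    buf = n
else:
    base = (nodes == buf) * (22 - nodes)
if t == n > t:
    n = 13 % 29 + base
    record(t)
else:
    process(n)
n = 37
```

Transformed code:
process(buf)
if nodes < buf:
    emit(buf)
base = [nodes - n for price in t if 21 > 19]
t = 28 % t * 29
if base == buf:
    nodes = nodes[buf]
    buf = n
else:
    base = (nodes == buf) * (22 - nodes)
if t == n > t:
    n = 13 % 29 + base
    record(t)
else:
    process(n)
n = 37

n = 37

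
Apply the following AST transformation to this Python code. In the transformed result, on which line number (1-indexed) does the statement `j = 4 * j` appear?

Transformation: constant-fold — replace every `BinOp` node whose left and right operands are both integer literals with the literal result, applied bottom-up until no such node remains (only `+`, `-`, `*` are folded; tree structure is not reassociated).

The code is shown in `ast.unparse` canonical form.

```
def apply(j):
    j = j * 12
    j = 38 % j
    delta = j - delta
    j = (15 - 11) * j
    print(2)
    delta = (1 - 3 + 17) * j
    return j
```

5

Transformed code:
def apply(j):
    j = j * 12
    j = 38 % j
    delta = j - delta
    j = 4 * j
    print(2)
    delta = 15 * j
    return j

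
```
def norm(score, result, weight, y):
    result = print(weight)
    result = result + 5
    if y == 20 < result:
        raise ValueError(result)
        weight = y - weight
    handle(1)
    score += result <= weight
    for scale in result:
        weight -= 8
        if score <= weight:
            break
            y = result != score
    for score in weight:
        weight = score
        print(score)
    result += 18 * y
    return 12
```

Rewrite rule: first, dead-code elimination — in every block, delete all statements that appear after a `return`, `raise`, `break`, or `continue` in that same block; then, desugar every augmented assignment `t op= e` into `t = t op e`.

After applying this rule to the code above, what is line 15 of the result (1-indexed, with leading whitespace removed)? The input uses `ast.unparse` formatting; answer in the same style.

result = result + 18 * y

Transformed code:
def norm(score, result, weight, y):
    result = print(weight)
    result = result + 5
    if y == 20 < result:
        raise ValueError(result)
    handle(1)
    score = score + (result <= weight)
    for scale in result:
        weight = weight - 8
        if score <= weight:
            break
    for score in weight:
        weight = score
        print(score)
    result = result + 18 * y
    return 12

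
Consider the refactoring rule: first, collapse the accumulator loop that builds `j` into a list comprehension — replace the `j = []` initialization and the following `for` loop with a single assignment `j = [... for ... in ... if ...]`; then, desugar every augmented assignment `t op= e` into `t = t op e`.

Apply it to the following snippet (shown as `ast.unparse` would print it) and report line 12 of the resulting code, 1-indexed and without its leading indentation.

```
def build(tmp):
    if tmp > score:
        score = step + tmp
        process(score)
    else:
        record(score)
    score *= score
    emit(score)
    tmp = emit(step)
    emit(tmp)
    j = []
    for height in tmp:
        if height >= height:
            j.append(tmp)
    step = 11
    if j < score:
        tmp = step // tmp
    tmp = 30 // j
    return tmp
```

Transformed code:
def build(tmp):
    if tmp > score:
        score = step + tmp
        process(score)
    else:
        record(score)
    score = score * score
    emit(score)
    tmp = emit(step)
    emit(tmp)
    j = [tmp for height in tmp if height >= height]
    step = 11
    if j < score:
        tmp = step // tmp
    tmp = 30 // j
    return tmp

step = 11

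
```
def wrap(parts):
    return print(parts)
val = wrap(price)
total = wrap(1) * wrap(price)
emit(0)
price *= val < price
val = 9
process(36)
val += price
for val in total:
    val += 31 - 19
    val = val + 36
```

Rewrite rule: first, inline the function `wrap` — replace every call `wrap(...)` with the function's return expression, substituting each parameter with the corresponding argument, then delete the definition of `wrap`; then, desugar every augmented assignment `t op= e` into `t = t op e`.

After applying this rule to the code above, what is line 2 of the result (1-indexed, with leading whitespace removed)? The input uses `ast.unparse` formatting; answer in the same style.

Transformed code:
val = print(price)
total = print(1) * print(price)
emit(0)
price = price * (val < price)
val = 9
process(36)
val = val + price
for val in total:
    val = val + (31 - 19)
    val = val + 36

total = print(1) * print(price)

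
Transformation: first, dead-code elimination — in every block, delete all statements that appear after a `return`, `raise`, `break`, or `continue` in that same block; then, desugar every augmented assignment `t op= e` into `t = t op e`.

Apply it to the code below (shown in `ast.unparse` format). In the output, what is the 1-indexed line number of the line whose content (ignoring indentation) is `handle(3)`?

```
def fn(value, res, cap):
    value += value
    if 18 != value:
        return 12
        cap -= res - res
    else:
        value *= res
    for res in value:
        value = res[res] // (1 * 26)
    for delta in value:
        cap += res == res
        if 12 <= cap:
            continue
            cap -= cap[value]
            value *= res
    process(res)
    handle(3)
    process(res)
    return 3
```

14

Transformed code:
def fn(value, res, cap):
    value = value + value
    if 18 != value:
        return 12
    else:
        value = value * res
    for res in value:
        value = res[res] // (1 * 26)
    for delta in value:
        cap = cap + (res == res)
        if 12 <= cap:
            continue
    process(res)
    handle(3)
    process(res)
    return 3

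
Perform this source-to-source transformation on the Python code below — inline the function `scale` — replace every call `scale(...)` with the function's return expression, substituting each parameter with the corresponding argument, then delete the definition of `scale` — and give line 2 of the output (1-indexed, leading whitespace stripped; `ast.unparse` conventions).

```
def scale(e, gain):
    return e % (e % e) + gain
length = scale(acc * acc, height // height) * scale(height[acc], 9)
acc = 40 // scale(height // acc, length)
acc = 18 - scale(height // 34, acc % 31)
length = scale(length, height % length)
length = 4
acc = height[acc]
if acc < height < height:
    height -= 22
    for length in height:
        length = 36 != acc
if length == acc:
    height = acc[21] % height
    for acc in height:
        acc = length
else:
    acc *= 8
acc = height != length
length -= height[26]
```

Transformed code:
length = (acc * acc % (acc * acc % (acc * acc)) + height // height) * (height[acc] % (height[acc] % height[acc]) + 9)
acc = 40 // (height // acc % (height // acc % (height // acc)) + length)
acc = 18 - (height // 34 % (height // 34 % (height // 34)) + acc % 31)
length = length % (length % length) + height % length
length = 4
acc = height[acc]
if acc < height < height:
    height -= 22
    for length in height:
        length = 36 != acc
if length == acc:
    height = acc[21] % height
    for acc in height:
        acc = length
else:
    acc *= 8
acc = height != length
length -= height[26]

acc = 40 // (height // acc % (height // acc % (height // acc)) + length)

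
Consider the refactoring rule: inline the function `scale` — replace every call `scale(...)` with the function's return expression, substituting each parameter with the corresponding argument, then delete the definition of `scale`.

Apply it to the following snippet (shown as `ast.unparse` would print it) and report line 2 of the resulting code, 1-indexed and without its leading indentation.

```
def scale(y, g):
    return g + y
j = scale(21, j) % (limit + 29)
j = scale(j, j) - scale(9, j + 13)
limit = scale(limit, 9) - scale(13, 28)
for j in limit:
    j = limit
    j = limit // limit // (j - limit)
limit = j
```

j = j + j - (j + 13 + 9)

Transformed code:
j = (j + 21) % (limit + 29)
j = j + j - (j + 13 + 9)
limit = 9 + limit - (28 + 13)
for j in limit:
    j = limit
    j = limit // limit // (j - limit)
limit = j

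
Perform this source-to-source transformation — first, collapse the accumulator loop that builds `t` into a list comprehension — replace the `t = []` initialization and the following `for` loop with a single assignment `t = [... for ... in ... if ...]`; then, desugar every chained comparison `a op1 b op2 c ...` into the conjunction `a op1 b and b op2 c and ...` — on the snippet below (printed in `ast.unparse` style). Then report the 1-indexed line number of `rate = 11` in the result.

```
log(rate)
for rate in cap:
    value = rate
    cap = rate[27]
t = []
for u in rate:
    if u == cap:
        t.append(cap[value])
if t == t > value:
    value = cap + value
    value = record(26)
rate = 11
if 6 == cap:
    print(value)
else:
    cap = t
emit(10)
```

Transformed code:
log(rate)
for rate in cap:
    value = rate
    cap = rate[27]
t = [cap[value] for u in rate if u == cap]
if t == t and t > value:
    value = cap + value
    value = record(26)
rate = 11
if 6 == cap:
    print(value)
else:
    cap = t
emit(10)

9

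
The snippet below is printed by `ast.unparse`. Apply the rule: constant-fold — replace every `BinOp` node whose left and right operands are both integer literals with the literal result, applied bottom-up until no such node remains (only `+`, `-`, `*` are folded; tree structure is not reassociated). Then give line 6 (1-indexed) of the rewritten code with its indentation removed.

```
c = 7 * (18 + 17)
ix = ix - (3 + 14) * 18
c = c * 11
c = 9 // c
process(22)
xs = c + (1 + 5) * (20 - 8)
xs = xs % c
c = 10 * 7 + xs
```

Transformed code:
c = 245
ix = ix - 306
c = c * 11
c = 9 // c
process(22)
xs = c + 72
xs = xs % c
c = 70 + xs

xs = c + 72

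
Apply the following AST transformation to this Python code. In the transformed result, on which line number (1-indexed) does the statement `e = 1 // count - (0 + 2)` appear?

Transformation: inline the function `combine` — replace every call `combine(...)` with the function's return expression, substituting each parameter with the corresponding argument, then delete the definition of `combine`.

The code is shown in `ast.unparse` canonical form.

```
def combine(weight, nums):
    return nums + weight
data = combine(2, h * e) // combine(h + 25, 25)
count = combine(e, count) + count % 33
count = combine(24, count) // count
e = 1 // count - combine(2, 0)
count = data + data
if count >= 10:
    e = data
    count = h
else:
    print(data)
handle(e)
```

4

Transformed code:
data = (h * e + 2) // (25 + (h + 25))
count = count + e + count % 33
count = (count + 24) // count
e = 1 // count - (0 + 2)
count = data + data
if count >= 10:
    e = data
    count = h
else:
    print(data)
handle(e)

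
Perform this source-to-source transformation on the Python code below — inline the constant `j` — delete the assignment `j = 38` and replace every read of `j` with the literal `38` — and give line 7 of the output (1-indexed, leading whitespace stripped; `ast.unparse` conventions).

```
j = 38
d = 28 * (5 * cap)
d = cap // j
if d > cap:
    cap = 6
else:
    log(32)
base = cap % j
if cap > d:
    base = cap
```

Transformed code:
d = 28 * (5 * cap)
d = cap // 38
if d > cap:
    cap = 6
else:
    log(32)
base = cap % 38
if cap > d:
    base = cap

base = cap % 38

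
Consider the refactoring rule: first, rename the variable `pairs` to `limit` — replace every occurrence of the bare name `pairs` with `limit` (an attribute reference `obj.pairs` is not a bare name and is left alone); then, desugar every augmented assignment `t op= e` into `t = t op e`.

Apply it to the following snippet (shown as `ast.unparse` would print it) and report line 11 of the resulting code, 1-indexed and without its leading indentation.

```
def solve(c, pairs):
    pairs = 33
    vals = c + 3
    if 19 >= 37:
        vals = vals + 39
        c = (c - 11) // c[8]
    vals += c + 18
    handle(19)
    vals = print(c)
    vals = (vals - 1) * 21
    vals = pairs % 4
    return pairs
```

Transformed code:
def solve(c, limit):
    limit = 33
    vals = c + 3
    if 19 >= 37:
        vals = vals + 39
        c = (c - 11) // c[8]
    vals = vals + (c + 18)
    handle(19)
    vals = print(c)
    vals = (vals - 1) * 21
    vals = limit % 4
    return limit

vals = limit % 4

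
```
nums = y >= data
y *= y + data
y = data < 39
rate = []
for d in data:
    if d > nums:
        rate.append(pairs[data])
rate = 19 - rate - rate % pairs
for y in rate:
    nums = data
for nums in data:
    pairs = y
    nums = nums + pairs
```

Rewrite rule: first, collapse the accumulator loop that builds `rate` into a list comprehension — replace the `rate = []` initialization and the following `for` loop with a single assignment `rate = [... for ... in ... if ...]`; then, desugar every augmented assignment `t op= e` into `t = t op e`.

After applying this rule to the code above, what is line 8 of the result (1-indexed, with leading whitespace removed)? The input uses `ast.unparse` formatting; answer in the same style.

Transformed code:
nums = y >= data
y = y * (y + data)
y = data < 39
rate = [pairs[data] for d in data if d > nums]
rate = 19 - rate - rate % pairs
for y in rate:
    nums = data
for nums in data:
    pairs = y
    nums = nums + pairs

for nums in data:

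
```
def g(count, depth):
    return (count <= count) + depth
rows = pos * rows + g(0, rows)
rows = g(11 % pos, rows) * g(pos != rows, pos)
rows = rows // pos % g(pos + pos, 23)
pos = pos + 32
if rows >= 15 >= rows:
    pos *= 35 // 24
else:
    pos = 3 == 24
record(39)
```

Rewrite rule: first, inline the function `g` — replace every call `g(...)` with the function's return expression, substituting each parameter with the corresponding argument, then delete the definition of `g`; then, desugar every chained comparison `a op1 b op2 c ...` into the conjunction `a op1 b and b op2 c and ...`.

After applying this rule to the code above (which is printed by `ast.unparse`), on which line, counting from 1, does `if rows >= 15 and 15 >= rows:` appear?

5

Transformed code:
rows = pos * rows + ((0 <= 0) + rows)
rows = ((11 % pos <= 11 % pos) + rows) * (((pos != rows) <= (pos != rows)) + pos)
rows = rows // pos % ((pos + pos <= pos + pos) + 23)
pos = pos + 32
if rows >= 15 and 15 >= rows:
    pos *= 35 // 24
else:
    pos = 3 == 24
record(39)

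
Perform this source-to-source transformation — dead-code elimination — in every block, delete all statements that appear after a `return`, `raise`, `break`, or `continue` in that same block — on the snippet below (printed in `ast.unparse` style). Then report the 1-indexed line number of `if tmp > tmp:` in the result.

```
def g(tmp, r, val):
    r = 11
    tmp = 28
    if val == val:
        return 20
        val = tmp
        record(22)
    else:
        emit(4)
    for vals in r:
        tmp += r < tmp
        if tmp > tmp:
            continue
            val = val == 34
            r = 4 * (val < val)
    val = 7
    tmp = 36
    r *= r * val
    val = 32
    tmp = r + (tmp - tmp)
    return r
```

10

Transformed code:
def g(tmp, r, val):
    r = 11
    tmp = 28
    if val == val:
        return 20
    else:
        emit(4)
    for vals in r:
        tmp += r < tmp
        if tmp > tmp:
            continue
    val = 7
    tmp = 36
    r *= r * val
    val = 32
    tmp = r + (tmp - tmp)
    return r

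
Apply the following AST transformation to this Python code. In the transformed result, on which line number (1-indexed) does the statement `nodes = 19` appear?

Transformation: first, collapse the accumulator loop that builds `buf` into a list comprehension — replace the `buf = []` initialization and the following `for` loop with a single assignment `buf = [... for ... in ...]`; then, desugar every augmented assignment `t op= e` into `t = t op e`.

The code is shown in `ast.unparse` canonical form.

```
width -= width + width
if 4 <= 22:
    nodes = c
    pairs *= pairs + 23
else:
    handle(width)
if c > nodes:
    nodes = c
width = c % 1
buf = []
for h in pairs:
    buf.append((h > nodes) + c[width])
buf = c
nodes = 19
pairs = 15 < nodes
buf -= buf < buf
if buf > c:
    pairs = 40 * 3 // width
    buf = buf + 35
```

12

Transformed code:
width = width - (width + width)
if 4 <= 22:
    nodes = c
    pairs = pairs * (pairs + 23)
else:
    handle(width)
if c > nodes:
    nodes = c
width = c % 1
buf = [(h > nodes) + c[width] for h in pairs]
buf = c
nodes = 19
pairs = 15 < nodes
buf = buf - (buf < buf)
if buf > c:
    pairs = 40 * 3 // width
    buf = buf + 35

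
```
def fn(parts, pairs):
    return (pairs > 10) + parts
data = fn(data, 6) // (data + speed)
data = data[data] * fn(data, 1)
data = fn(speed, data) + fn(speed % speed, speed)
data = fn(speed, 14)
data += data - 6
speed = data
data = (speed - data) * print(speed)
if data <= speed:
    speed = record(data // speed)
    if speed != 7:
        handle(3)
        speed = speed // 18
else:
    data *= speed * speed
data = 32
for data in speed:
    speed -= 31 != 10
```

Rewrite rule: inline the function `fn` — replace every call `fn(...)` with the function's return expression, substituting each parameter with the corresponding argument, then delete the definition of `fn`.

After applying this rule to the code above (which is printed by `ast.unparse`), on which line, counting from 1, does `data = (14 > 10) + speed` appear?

4

Transformed code:
data = ((6 > 10) + data) // (data + speed)
data = data[data] * ((1 > 10) + data)
data = (data > 10) + speed + ((speed > 10) + speed % speed)
data = (14 > 10) + speed
data += data - 6
speed = data
data = (speed - data) * print(speed)
if data <= speed:
    speed = record(data // speed)
    if speed != 7:
        handle(3)
        speed = speed // 18
else:
    data *= speed * speed
data = 32
for data in speed:
    speed -= 31 != 10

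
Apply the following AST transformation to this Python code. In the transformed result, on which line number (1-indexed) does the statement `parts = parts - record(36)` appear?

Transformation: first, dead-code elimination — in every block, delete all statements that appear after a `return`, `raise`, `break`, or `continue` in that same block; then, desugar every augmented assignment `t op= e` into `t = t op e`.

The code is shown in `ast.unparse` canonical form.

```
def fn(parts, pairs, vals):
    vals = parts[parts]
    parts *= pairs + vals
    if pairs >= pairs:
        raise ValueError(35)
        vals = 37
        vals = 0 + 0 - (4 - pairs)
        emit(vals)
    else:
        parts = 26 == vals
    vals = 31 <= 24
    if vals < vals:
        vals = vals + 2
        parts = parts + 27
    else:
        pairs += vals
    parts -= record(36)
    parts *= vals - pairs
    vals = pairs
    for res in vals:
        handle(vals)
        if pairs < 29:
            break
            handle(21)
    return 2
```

14

Transformed code:
def fn(parts, pairs, vals):
    vals = parts[parts]
    parts = parts * (pairs + vals)
    if pairs >= pairs:
        raise ValueError(35)
    else:
        parts = 26 == vals
    vals = 31 <= 24
    if vals < vals:
        vals = vals + 2
        parts = parts + 27
    else:
        pairs = pairs + vals
    parts = parts - record(36)
    parts = parts * (vals - pairs)
    vals = pairs
    for res in vals:
        handle(vals)
        if pairs < 29:
            break
    return 2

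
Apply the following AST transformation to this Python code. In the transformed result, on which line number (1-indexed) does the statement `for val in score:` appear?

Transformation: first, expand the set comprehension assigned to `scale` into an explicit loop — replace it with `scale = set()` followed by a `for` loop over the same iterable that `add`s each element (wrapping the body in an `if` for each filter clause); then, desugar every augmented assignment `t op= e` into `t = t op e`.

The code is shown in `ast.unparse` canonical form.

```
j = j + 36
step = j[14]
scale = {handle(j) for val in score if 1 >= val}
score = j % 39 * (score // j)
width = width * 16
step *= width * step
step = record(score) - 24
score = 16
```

4

Transformed code:
j = j + 36
step = j[14]
scale = set()
for val in score:
    if 1 >= val:
        scale.add(handle(j))
score = j % 39 * (score // j)
width = width * 16
step = step * (width * step)
step = record(score) - 24
score = 16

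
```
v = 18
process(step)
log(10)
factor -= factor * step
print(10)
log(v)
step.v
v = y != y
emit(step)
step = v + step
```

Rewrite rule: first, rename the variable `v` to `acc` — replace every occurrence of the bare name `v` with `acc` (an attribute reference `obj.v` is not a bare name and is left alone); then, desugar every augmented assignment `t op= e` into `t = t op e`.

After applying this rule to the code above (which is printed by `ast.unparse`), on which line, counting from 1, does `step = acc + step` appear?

10

Transformed code:
acc = 18
process(step)
log(10)
factor = factor - factor * step
print(10)
log(acc)
step.v
acc = y != y
emit(step)
step = acc + step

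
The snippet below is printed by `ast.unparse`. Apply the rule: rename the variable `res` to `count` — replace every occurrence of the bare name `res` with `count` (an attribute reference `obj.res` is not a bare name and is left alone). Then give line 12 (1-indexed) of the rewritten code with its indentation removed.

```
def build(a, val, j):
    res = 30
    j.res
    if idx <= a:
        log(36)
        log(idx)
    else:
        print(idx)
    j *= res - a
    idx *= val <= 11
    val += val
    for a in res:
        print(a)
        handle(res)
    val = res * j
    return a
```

for a in count:

Transformed code:
def build(a, val, j):
    count = 30
    j.res
    if idx <= a:
        log(36)
        log(idx)
    else:
        print(idx)
    j *= count - a
    idx *= val <= 11
    val += val
    for a in count:
        print(a)
        handle(count)
    val = count * j
    return a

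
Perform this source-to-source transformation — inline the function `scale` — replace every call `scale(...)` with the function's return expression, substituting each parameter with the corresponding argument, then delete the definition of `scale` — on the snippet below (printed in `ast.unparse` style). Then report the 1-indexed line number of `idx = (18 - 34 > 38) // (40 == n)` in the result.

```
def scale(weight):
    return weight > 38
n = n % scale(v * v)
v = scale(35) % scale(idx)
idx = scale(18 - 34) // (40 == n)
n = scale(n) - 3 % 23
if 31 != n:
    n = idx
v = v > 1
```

Transformed code:
n = n % (v * v > 38)
v = (35 > 38) % (idx > 38)
idx = (18 - 34 > 38) // (40 == n)
n = (n > 38) - 3 % 23
if 31 != n:
    n = idx
v = v > 1

3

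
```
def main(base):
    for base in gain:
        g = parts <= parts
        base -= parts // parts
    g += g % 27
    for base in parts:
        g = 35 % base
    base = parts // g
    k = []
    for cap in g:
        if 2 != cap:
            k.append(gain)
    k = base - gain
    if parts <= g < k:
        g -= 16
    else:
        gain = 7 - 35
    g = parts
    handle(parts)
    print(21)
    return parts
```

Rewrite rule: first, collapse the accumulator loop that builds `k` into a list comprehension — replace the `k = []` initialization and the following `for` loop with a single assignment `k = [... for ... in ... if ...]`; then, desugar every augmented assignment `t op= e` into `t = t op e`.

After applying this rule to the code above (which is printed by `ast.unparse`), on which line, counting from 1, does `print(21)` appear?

17

Transformed code:
def main(base):
    for base in gain:
        g = parts <= parts
        base = base - parts // parts
    g = g + g % 27
    for base in parts:
        g = 35 % base
    base = parts // g
    k = [gain for cap in g if 2 != cap]
    k = base - gain
    if parts <= g < k:
        g = g - 16
    else:
        gain = 7 - 35
    g = parts
    handle(parts)
    print(21)
    return parts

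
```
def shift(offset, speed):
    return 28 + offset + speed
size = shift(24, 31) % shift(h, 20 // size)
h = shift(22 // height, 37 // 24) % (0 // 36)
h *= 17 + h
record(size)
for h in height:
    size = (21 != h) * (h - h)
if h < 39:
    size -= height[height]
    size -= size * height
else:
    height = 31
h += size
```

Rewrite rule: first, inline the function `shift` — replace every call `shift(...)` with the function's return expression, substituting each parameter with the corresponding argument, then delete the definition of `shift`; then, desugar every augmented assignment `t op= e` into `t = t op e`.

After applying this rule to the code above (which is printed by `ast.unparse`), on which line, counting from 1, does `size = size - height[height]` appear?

Transformed code:
size = (28 + 24 + 31) % (28 + h + 20 // size)
h = (28 + 22 // height + 37 // 24) % (0 // 36)
h = h * (17 + h)
record(size)
for h in height:
    size = (21 != h) * (h - h)
if h < 39:
    size = size - height[height]
    size = size - size * height
else:
    height = 31
h = h + size

8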